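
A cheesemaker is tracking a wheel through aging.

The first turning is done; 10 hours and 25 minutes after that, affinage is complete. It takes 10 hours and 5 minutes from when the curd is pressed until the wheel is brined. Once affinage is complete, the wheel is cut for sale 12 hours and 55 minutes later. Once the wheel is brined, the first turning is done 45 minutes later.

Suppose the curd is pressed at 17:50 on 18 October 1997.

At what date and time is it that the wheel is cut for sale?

The curd is pressed: 17:50 Oct 18, 1997.
The wheel is brined: 17:50 Oct 18, 1997 + 10h05m = 03:55 Oct 19, 1997.
The first turning is done: 03:55 Oct 19, 1997 + 45m = 04:40 Oct 19, 1997.
Affinage is complete: 04:40 Oct 19, 1997 + 10h25m = 15:05 Oct 19, 1997.
The wheel is cut for sale: 15:05 Oct 19, 1997 + 12h55m = 04:00 Oct 20, 1997.

04:00 on 20 October 1997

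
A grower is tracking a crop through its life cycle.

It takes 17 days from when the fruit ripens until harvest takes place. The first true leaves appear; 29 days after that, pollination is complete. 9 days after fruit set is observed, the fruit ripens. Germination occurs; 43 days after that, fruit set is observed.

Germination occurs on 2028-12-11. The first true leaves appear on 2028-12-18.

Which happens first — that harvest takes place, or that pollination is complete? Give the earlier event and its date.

Pollination is complete — 2029-01-16

Germination occurs: Dec 11, 2028.
Fruit set is observed: Dec 11, 2028 + 43 days = Jan 23, 2029.
The fruit ripens: Jan 23, 2029 + 9 days = Feb 1, 2029.
Harvest takes place: Feb 1, 2029 + 17 days = Feb 18, 2029.
The first true leaves appear: Dec 18, 2028.
Pollination is complete: Dec 18, 2028 + 29 days = Jan 16, 2029.
Comparing: harvest takes place on Feb 18, 2029 vs pollination is complete on Jan 16, 2029. Earlier: pollination is complete.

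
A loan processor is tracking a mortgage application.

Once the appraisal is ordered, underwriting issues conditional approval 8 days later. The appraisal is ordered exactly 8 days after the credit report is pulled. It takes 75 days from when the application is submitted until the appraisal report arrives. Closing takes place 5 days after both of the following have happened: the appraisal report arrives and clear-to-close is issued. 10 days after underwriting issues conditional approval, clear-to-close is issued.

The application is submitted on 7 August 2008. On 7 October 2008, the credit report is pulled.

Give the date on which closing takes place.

7 November 2008

The application is submitted: Aug 7, 2008.
The appraisal report arrives: Aug 7, 2008 + 75 days = Oct 21, 2008.
The credit report is pulled: Oct 7, 2008.
The appraisal is ordered: Oct 7, 2008 + 8 days = Oct 15, 2008.
Underwriting issues conditional approval: Oct 15, 2008 + 8 days = Oct 23, 2008.
Clear-to-close is issued: Oct 23, 2008 + 10 days = Nov 2, 2008.
Both prerequisites met — the appraisal report arrives (Oct 21, 2008), clear-to-close is issued (Nov 2, 2008); the later is Nov 2, 2008.
Closing takes place: Nov 2, 2008 + 5 days = Nov 7, 2008.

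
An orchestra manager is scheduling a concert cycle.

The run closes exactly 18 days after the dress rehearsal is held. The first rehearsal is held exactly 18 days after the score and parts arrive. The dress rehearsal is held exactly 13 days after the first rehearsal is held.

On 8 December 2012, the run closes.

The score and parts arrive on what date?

20 October 2012

The run closes: Dec 8, 2012.
The dress rehearsal is held: Dec 8, 2012 − 18 days = Nov 20, 2012.
The first rehearsal is held: Nov 20, 2012 − 13 days = Nov 7, 2012.
The score and parts arrive: Nov 7, 2012 − 18 days = Oct 20, 2012.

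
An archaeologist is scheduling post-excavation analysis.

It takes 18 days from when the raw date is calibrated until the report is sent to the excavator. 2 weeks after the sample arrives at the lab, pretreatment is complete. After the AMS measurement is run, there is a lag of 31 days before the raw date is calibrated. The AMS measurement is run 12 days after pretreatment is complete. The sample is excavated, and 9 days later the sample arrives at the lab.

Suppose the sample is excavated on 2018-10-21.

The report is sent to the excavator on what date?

2019-01-13

The sample is excavated: Oct 21, 2018.
The sample arrives at the lab: Oct 21, 2018 + 9 days = Oct 30, 2018.
Pretreatment is complete: Oct 30, 2018 + 2 weeks = Nov 13, 2018.
The AMS measurement is run: Nov 13, 2018 + 12 days = Nov 25, 2018.
The raw date is calibrated: Nov 25, 2018 + 31 days = Dec 26, 2018.
The report is sent to the excavator: Dec 26, 2018 + 18 days = Jan 13, 2019.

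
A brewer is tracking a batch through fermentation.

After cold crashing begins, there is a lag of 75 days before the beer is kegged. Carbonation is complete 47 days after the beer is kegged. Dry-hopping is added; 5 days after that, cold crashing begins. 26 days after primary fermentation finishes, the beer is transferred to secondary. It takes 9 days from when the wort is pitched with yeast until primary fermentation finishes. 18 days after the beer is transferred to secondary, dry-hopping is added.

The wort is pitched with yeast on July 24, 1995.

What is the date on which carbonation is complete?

The wort is pitched with yeast: Jul 24, 1995.
Primary fermentation finishes: Jul 24, 1995 + 9 days = Aug 2, 1995.
The beer is transferred to secondary: Aug 2, 1995 + 26 days = Aug 28, 1995.
Dry-hopping is added: Aug 28, 1995 + 18 days = Sep 15, 1995.
Cold crashing begins: Sep 15, 1995 + 5 days = Sep 20, 1995.
The beer is kegged: Sep 20, 1995 + 75 days = Dec 4, 1995.
Carbonation is complete: Dec 4, 1995 + 47 days = Jan 20, 1996.

January 20, 1996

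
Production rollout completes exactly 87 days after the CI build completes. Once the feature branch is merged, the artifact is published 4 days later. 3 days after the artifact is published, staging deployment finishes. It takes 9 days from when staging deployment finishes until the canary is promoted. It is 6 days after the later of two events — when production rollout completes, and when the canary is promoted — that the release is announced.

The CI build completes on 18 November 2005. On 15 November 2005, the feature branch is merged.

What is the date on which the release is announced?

19 February 2006

The CI build completes: Nov 18, 2005.
Production rollout completes: Nov 18, 2005 + 87 days = Feb 13, 2006.
The feature branch is merged: Nov 15, 2005.
The artifact is published: Nov 15, 2005 + 4 days = Nov 19, 2005.
Staging deployment finishes: Nov 19, 2005 + 3 days = Nov 22, 2005.
The canary is promoted: Nov 22, 2005 + 9 days = Dec 1, 2005.
Both prerequisites met — production rollout completes (Feb 13, 2006), the canary is promoted (Dec 1, 2005); the later is Feb 13, 2006.
The release is announced: Feb 13, 2006 + 6 days = Feb 19, 2006.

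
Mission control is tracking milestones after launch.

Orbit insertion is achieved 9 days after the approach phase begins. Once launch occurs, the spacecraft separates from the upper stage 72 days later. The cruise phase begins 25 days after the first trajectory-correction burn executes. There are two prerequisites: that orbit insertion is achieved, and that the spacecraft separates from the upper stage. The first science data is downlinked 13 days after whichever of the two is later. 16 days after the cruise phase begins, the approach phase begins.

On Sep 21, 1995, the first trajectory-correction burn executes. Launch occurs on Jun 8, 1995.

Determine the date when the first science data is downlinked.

Nov 23, 1995

The first trajectory-correction burn executes: Sep 21, 1995.
The cruise phase begins: Sep 21, 1995 + 25 days = Oct 16, 1995.
The approach phase begins: Oct 16, 1995 + 16 days = Nov 1, 1995.
Orbit insertion is achieved: Nov 1, 1995 + 9 days = Nov 10, 1995.
Launch occurs: Jun 8, 1995.
The spacecraft separates from the upper stage: Jun 8, 1995 + 72 days = Aug 19, 1995.
Both prerequisites met — orbit insertion is achieved (Nov 10, 1995), the spacecraft separates from the upper stage (Aug 19, 1995); the later is Nov 10, 1995.
The first science data is downlinked: Nov 10, 1995 + 13 days = Nov 23, 1995.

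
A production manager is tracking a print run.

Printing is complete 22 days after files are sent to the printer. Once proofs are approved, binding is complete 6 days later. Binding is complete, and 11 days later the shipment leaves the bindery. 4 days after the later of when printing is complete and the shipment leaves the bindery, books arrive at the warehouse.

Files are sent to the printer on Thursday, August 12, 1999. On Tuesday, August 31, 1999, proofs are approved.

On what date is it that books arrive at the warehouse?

Tuesday, September 21, 1999

Files are sent to the printer: Aug 12, 1999.
Printing is complete: Aug 12, 1999 + 22 days = Sep 3, 1999.
Proofs are approved: Aug 31, 1999.
Binding is complete: Aug 31, 1999 + 6 days = Sep 6, 1999.
The shipment leaves the bindery: Sep 6, 1999 + 11 days = Sep 17, 1999.
Both prerequisites met — printing is complete (Sep 3, 1999), the shipment leaves the bindery (Sep 17, 1999); the later is Sep 17, 1999.
Books arrive at the warehouse: Sep 17, 1999 + 4 days = Sep 21, 1999.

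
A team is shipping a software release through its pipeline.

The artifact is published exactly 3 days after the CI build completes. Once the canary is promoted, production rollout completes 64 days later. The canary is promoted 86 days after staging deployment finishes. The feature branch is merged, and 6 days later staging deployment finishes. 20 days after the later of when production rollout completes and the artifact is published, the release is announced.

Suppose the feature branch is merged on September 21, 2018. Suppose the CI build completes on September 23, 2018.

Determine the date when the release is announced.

The feature branch is merged: Sep 21, 2018.
Staging deployment finishes: Sep 21, 2018 + 6 days = Sep 27, 2018.
The canary is promoted: Sep 27, 2018 + 86 days = Dec 22, 2018.
Production rollout completes: Dec 22, 2018 + 64 days = Feb 24, 2019.
The CI build completes: Sep 23, 2018.
The artifact is published: Sep 23, 2018 + 3 days = Sep 26, 2018.
Both prerequisites met — production rollout completes (Feb 24, 2019), the artifact is published (Sep 26, 2018); the later is Feb 24, 2019.
The release is announced: Feb 24, 2019 + 20 days = Mar 16, 2019.

March 16, 2019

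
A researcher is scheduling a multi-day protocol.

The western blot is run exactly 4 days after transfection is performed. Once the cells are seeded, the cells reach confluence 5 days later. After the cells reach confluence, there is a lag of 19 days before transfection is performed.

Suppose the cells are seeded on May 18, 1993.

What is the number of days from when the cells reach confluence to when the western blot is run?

Causal path: the cells reach confluence → transfection is performed → the western blot is run.
Total delay along the path: 19 + 4 = 23 days.

23 days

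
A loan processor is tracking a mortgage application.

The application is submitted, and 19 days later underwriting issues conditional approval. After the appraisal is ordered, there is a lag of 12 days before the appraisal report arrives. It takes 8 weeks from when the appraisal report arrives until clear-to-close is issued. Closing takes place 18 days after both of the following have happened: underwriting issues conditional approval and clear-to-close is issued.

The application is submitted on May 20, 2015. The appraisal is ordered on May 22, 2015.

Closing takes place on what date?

The application is submitted: May 20, 2015.
Underwriting issues conditional approval: May 20, 2015 + 19 days = Jun 8, 2015.
The appraisal is ordered: May 22, 2015.
The appraisal report arrives: May 22, 2015 + 12 days = Jun 3, 2015.
Clear-to-close is issued: Jun 3, 2015 + 8 weeks = Jul 29, 2015.
Both prerequisites met — underwriting issues conditional approval (Jun 8, 2015), clear-to-close is issued (Jul 29, 2015); the later is Jul 29, 2015.
Closing takes place: Jul 29, 2015 + 18 days = Aug 16, 2015.

August 16, 2015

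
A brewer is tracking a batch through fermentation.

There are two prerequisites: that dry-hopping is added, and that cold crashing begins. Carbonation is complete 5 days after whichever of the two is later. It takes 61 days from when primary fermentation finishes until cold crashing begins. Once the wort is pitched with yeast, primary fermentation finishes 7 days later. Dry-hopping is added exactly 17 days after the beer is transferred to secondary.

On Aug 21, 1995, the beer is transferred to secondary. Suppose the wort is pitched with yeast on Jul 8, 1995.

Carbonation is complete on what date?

Sep 19, 1995

The beer is transferred to secondary: Aug 21, 1995.
Dry-hopping is added: Aug 21, 1995 + 17 days = Sep 7, 1995.
The wort is pitched with yeast: Jul 8, 1995.
Primary fermentation finishes: Jul 8, 1995 + 7 days = Jul 15, 1995.
Cold crashing begins: Jul 15, 1995 + 61 days = Sep 14, 1995.
Both prerequisites met — dry-hopping is added (Sep 7, 1995), cold crashing begins (Sep 14, 1995); the later is Sep 14, 1995.
Carbonation is complete: Sep 14, 1995 + 5 days = Sep 19, 1995.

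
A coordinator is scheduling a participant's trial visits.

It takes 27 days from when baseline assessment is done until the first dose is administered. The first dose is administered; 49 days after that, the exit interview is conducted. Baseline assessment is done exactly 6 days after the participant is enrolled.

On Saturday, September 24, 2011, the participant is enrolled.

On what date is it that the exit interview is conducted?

Thursday, December 15, 2011

The participant is enrolled: Sep 24, 2011.
Baseline assessment is done: Sep 24, 2011 + 6 days = Sep 30, 2011.
The first dose is administered: Sep 30, 2011 + 27 days = Oct 27, 2011.
The exit interview is conducted: Oct 27, 2011 + 49 days = Dec 15, 2011.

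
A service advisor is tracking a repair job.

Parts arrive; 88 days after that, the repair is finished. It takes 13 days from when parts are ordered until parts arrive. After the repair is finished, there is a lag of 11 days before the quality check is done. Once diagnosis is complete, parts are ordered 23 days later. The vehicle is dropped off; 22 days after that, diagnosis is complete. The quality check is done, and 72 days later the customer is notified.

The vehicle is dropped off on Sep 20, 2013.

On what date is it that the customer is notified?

May 7, 2014

The vehicle is dropped off: Sep 20, 2013.
Diagnosis is complete: Sep 20, 2013 + 22 days = Oct 12, 2013.
Parts are ordered: Oct 12, 2013 + 23 days = Nov 4, 2013.
Parts arrive: Nov 4, 2013 + 13 days = Nov 17, 2013.
The repair is finished: Nov 17, 2013 + 88 days = Feb 13, 2014.
The quality check is done: Feb 13, 2014 + 11 days = Feb 24, 2014.
The customer is notified: Feb 24, 2014 + 72 days = May 7, 2014.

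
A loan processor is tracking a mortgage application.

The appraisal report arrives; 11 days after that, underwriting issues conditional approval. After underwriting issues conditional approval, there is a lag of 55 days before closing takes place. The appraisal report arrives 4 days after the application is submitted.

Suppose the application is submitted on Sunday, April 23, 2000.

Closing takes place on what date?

Sunday, July 2, 2000

The application is submitted: Apr 23, 2000.
The appraisal report arrives: Apr 23, 2000 + 4 days = Apr 27, 2000.
Underwriting issues conditional approval: Apr 27, 2000 + 11 days = May 8, 2000.
Closing takes place: May 8, 2000 + 55 days = Jul 2, 2000.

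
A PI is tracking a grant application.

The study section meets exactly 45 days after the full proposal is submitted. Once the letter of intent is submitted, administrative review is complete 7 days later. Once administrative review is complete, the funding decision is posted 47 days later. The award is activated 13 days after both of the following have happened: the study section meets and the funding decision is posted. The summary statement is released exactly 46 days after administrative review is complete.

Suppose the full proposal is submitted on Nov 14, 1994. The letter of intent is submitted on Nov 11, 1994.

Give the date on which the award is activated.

Jan 17, 1995

The full proposal is submitted: Nov 14, 1994.
The study section meets: Nov 14, 1994 + 45 days = Dec 29, 1994.
The letter of intent is submitted: Nov 11, 1994.
Administrative review is complete: Nov 11, 1994 + 7 days = Nov 18, 1994.
The funding decision is posted: Nov 18, 1994 + 47 days = Jan 4, 1995.
Both prerequisites met — the study section meets (Dec 29, 1994), the funding decision is posted (Jan 4, 1995); the later is Jan 4, 1995.
The award is activated: Jan 4, 1995 + 13 days = Jan 17, 1995.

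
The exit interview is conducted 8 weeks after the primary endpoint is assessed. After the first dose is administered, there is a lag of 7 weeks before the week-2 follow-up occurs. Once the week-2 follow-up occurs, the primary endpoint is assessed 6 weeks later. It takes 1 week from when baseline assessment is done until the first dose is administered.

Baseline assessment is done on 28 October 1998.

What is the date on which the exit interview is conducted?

31 March 1999

Baseline assessment is done: Oct 28, 1998.
The first dose is administered: Oct 28, 1998 + 1 week = Nov 4, 1998.
The week-2 follow-up occurs: Nov 4, 1998 + 7 weeks = Dec 23, 1998.
The primary endpoint is assessed: Dec 23, 1998 + 6 weeks = Feb 3, 1999.
The exit interview is conducted: Feb 3, 1999 + 8 weeks = Mar 31, 1999.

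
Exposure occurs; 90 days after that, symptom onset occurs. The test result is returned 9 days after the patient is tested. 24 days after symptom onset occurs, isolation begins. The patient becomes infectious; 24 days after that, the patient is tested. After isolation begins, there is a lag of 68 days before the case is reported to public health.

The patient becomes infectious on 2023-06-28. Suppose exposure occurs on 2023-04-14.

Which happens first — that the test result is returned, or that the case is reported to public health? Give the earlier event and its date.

The patient becomes infectious: Jun 28, 2023.
The patient is tested: Jun 28, 2023 + 24 days = Jul 22, 2023.
The test result is returned: Jul 22, 2023 + 9 days = Jul 31, 2023.
Exposure occurs: Apr 14, 2023.
Symptom onset occurs: Apr 14, 2023 + 90 days = Jul 13, 2023.
Isolation begins: Jul 13, 2023 + 24 days = Aug 6, 2023.
The case is reported to public health: Aug 6, 2023 + 68 days = Oct 13, 2023.
Comparing: the test result is returned on Jul 31, 2023 vs the case is reported to public health on Oct 13, 2023. Earlier: the test result is returned.

The test result is returned — 2023-07-31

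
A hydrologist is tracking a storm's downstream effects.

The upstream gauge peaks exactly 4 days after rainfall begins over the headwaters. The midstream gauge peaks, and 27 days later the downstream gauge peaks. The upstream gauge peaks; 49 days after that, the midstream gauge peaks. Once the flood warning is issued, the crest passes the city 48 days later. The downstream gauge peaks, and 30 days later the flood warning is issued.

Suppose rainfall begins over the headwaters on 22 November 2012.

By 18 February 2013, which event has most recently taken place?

Rainfall begins over the headwaters: Nov 22, 2012.
The upstream gauge peaks: Nov 22, 2012 + 4 days = Nov 26, 2012.
The midstream gauge peaks: Nov 26, 2012 + 49 days = Jan 14, 2013.
The downstream gauge peaks: Jan 14, 2013 + 27 days = Feb 10, 2013.
The flood warning is issued: Feb 10, 2013 + 30 days = Mar 12, 2013.
The crest passes the city: Mar 12, 2013 + 48 days = Apr 29, 2013.
Feb 18, 2013 falls between when the downstream gauge peaks (Feb 10, 2013) and when the flood warning is issued (Mar 12, 2013).

The downstream gauge peaks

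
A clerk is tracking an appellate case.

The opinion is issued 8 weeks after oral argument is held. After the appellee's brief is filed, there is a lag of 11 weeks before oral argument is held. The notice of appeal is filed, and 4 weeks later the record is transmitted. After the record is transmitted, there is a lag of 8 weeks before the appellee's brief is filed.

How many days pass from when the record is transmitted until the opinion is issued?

Causal path: the record is transmitted → the appellee's brief is filed → oral argument is held → the opinion is issued.
Total delay along the path: 8 + 11 + 8 weeks = 27 weeks = 189 days.

189 days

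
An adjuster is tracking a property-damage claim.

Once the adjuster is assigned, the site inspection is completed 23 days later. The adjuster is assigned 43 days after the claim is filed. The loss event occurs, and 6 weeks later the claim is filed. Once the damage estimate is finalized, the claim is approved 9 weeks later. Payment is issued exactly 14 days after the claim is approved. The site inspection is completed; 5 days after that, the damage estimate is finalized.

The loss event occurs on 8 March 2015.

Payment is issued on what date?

14 September 2015

The loss event occurs: Mar 8, 2015.
The claim is filed: Mar 8, 2015 + 6 weeks = Apr 19, 2015.
The adjuster is assigned: Apr 19, 2015 + 43 days = Jun 1, 2015.
The site inspection is completed: Jun 1, 2015 + 23 days = Jun 24, 2015.
The damage estimate is finalized: Jun 24, 2015 + 5 days = Jun 29, 2015.
The claim is approved: Jun 29, 2015 + 9 weeks = Aug 31, 2015.
Payment is issued: Aug 31, 2015 + 14 days = Sep 14, 2015.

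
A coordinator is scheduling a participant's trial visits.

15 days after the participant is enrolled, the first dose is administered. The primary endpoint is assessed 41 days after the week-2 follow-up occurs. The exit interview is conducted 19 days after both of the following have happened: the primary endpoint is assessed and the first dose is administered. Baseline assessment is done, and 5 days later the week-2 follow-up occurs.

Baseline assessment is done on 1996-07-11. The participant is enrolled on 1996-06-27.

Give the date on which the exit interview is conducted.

Baseline assessment is done: Jul 11, 1996.
The week-2 follow-up occurs: Jul 11, 1996 + 5 days = Jul 16, 1996.
The primary endpoint is assessed: Jul 16, 1996 + 41 days = Aug 26, 1996.
The participant is enrolled: Jun 27, 1996.
The first dose is administered: Jun 27, 1996 + 15 days = Jul 12, 1996.
Both prerequisites met — the primary endpoint is assessed (Aug 26, 1996), the first dose is administered (Jul 12, 1996); the later is Aug 26, 1996.
The exit interview is conducted: Aug 26, 1996 + 19 days = Sep 14, 1996.

1996-09-14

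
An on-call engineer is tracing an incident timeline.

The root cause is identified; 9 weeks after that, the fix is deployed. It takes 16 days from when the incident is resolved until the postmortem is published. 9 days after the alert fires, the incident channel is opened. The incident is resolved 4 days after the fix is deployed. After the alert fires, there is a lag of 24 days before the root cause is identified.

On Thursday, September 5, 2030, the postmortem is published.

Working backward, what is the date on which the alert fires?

Tuesday, May 21, 2030

The postmortem is published: Sep 5, 2030.
The incident is resolved: Sep 5, 2030 − 16 days = Aug 20, 2030.
The fix is deployed: Aug 20, 2030 − 4 days = Aug 16, 2030.
The root cause is identified: Aug 16, 2030 − 9 weeks = Jun 14, 2030.
The alert fires: Jun 14, 2030 − 24 days = May 21, 2030.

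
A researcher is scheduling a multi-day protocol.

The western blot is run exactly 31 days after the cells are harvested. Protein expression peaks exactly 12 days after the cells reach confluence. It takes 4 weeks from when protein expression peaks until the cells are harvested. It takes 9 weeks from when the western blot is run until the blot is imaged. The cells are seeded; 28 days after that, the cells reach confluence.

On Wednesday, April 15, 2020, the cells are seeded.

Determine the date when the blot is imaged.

The cells are seeded: Apr 15, 2020.
The cells reach confluence: Apr 15, 2020 + 28 days = May 13, 2020.
Protein expression peaks: May 13, 2020 + 12 days = May 25, 2020.
The cells are harvested: May 25, 2020 + 4 weeks = Jun 22, 2020.
The western blot is run: Jun 22, 2020 + 31 days = Jul 23, 2020.
The blot is imaged: Jul 23, 2020 + 9 weeks = Sep 24, 2020.

Thursday, September 24, 2020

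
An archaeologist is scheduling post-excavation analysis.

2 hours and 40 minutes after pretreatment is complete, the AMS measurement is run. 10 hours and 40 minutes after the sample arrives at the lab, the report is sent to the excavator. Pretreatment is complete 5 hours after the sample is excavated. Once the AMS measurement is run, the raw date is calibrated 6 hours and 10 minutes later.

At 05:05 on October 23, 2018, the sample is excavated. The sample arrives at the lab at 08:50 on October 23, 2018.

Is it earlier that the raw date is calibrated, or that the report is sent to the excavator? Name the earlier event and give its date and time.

The raw date is calibrated — 18:55 on October 23, 2018

The sample is excavated: 05:05 Oct 23, 2018.
Pretreatment is complete: 05:05 Oct 23, 2018 + 5h = 10:05 Oct 23, 2018.
The AMS measurement is run: 10:05 Oct 23, 2018 + 2h40m = 12:45 Oct 23, 2018.
The raw date is calibrated: 12:45 Oct 23, 2018 + 6h10m = 18:55 Oct 23, 2018.
The sample arrives at the lab: 08:50 Oct 23, 2018.
The report is sent to the excavator: 08:50 Oct 23, 2018 + 10h40m = 19:30 Oct 23, 2018.
Comparing: the raw date is calibrated at 18:55 Oct 23, 2018 vs the report is sent to the excavator at 19:30 Oct 23, 2018. Earlier: the raw date is calibrated.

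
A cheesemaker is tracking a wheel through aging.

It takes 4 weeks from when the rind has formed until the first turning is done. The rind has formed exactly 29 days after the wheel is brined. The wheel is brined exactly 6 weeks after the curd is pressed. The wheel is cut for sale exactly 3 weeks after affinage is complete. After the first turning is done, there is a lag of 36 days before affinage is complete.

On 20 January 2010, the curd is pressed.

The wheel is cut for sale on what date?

25 June 2010

The curd is pressed: Jan 20, 2010.
The wheel is brined: Jan 20, 2010 + 6 weeks = Mar 3, 2010.
The rind has formed: Mar 3, 2010 + 29 days = Apr 1, 2010.
The first turning is done: Apr 1, 2010 + 4 weeks = Apr 29, 2010.
Affinage is complete: Apr 29, 2010 + 36 days = Jun 4, 2010.
The wheel is cut for sale: Jun 4, 2010 + 3 weeks = Jun 25, 2010.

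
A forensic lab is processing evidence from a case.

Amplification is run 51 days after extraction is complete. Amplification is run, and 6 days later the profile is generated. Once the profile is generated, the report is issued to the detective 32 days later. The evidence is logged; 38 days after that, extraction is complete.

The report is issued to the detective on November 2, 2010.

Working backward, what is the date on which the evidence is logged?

June 28, 2010

The report is issued to the detective: Nov 2, 2010.
The profile is generated: Nov 2, 2010 − 32 days = Oct 1, 2010.
Amplification is run: Oct 1, 2010 − 6 days = Sep 25, 2010.
Extraction is complete: Sep 25, 2010 − 51 days = Aug 5, 2010.
The evidence is logged: Aug 5, 2010 − 38 days = Jun 28, 2010.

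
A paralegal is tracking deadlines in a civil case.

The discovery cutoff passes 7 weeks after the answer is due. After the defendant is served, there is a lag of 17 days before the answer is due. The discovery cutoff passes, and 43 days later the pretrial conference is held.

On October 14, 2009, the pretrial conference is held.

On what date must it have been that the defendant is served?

The pretrial conference is held: Oct 14, 2009.
The discovery cutoff passes: Oct 14, 2009 − 43 days = Sep 1, 2009.
The answer is due: Sep 1, 2009 − 7 weeks = Jul 14, 2009.
The defendant is served: Jul 14, 2009 − 17 days = Jun 27, 2009.

June 27, 2009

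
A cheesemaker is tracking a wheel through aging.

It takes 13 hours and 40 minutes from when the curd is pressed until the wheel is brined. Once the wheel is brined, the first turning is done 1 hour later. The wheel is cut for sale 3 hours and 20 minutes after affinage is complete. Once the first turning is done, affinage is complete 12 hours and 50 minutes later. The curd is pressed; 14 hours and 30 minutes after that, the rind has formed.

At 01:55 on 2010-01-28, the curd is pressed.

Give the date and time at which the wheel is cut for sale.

The curd is pressed: 01:55 Jan 28, 2010.
The wheel is brined: 01:55 Jan 28, 2010 + 13h40m = 15:35 Jan 28, 2010.
The first turning is done: 15:35 Jan 28, 2010 + 1h = 16:35 Jan 28, 2010.
Affinage is complete: 16:35 Jan 28, 2010 + 12h50m = 05:25 Jan 29, 2010.
The wheel is cut for sale: 05:25 Jan 29, 2010 + 3h20m = 08:45 Jan 29, 2010.

08:45 on 2010-01-29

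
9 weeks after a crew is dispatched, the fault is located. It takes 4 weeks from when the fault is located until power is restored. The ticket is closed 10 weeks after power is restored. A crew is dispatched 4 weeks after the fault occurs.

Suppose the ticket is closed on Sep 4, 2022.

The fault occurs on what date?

Feb 27, 2022

The ticket is closed: Sep 4, 2022.
Power is restored: Sep 4, 2022 − 10 weeks = Jun 26, 2022.
The fault is located: Jun 26, 2022 − 4 weeks = May 29, 2022.
A crew is dispatched: May 29, 2022 − 9 weeks = Mar 27, 2022.
The fault occurs: Mar 27, 2022 − 4 weeks = Feb 27, 2022.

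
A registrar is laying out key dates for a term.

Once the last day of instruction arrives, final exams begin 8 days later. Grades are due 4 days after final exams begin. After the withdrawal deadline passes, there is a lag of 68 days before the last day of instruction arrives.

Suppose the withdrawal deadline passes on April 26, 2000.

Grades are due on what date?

July 15, 2000

The withdrawal deadline passes: Apr 26, 2000.
The last day of instruction arrives: Apr 26, 2000 + 68 days = Jul 3, 2000.
Final exams begin: Jul 3, 2000 + 8 days = Jul 11, 2000.
Grades are due: Jul 11, 2000 + 4 days = Jul 15, 2000.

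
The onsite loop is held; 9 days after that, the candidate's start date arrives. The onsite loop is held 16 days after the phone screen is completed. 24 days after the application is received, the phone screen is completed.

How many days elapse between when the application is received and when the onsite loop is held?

40 days

Causal path: the application is received → the phone screen is completed → the onsite loop is held.
Total delay along the path: 24 + 16 = 40 days.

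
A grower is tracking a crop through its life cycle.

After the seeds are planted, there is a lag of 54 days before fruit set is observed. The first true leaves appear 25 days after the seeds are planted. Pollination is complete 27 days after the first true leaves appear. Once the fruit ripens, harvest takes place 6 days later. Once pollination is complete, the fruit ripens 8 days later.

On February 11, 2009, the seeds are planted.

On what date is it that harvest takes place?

The seeds are planted: Feb 11, 2009.
The first true leaves appear: Feb 11, 2009 + 25 days = Mar 8, 2009.
Pollination is complete: Mar 8, 2009 + 27 days = Apr 4, 2009.
The fruit ripens: Apr 4, 2009 + 8 days = Apr 12, 2009.
Harvest takes place: Apr 12, 2009 + 6 days = Apr 18, 2009.

April 18, 2009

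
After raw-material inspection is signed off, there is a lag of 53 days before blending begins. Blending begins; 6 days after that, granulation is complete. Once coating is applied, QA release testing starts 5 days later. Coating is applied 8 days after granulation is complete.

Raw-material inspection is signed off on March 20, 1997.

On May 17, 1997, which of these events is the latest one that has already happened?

Raw-material inspection is signed off: Mar 20, 1997.
Blending begins: Mar 20, 1997 + 53 days = May 12, 1997.
Granulation is complete: May 12, 1997 + 6 days = May 18, 1997.
Coating is applied: May 18, 1997 + 8 days = May 26, 1997.
QA release testing starts: May 26, 1997 + 5 days = May 31, 1997.
May 17, 1997 falls between when blending begins (May 12, 1997) and when granulation is complete (May 18, 1997).

Blending begins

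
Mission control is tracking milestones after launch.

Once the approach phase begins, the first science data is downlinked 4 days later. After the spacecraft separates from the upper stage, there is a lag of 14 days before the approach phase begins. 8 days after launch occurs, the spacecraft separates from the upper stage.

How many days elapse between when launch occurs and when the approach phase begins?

22 days

Causal path: launch occurs → the spacecraft separates from the upper stage → the approach phase begins.
Total delay along the path: 8 + 14 = 22 days.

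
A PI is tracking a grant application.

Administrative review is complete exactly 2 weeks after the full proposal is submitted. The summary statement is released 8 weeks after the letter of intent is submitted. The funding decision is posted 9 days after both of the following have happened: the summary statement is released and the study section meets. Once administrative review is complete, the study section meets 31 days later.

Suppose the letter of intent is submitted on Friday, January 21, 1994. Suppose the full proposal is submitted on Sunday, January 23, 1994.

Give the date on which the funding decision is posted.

The letter of intent is submitted: Jan 21, 1994.
The summary statement is released: Jan 21, 1994 + 8 weeks = Mar 18, 1994.
The full proposal is submitted: Jan 23, 1994.
Administrative review is complete: Jan 23, 1994 + 2 weeks = Feb 6, 1994.
The study section meets: Feb 6, 1994 + 31 days = Mar 9, 1994.
Both prerequisites met — the summary statement is released (Mar 18, 1994), the study section meets (Mar 9, 1994); the later is Mar 18, 1994.
The funding decision is posted: Mar 18, 1994 + 9 days = Mar 27, 1994.

Sunday, March 27, 1994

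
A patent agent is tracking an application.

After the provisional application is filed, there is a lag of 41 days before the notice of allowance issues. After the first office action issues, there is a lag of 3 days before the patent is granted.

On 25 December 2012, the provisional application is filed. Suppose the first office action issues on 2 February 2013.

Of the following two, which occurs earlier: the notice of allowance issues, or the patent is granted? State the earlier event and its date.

The provisional application is filed: Dec 25, 2012.
The notice of allowance issues: Dec 25, 2012 + 41 days = Feb 4, 2013.
The first office action issues: Feb 2, 2013.
The patent is granted: Feb 2, 2013 + 3 days = Feb 5, 2013.
Comparing: the notice of allowance issues on Feb 4, 2013 vs the patent is granted on Feb 5, 2013. Earlier: the notice of allowance issues.

The notice of allowance issues — 4 February 2013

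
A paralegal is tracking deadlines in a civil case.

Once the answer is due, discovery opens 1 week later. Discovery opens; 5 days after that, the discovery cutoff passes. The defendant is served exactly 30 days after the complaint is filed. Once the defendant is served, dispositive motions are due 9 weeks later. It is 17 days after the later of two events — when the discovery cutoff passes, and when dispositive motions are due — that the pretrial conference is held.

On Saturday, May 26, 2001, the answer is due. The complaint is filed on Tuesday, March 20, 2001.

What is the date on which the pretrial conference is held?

The answer is due: May 26, 2001.
Discovery opens: May 26, 2001 + 1 week = Jun 2, 2001.
The discovery cutoff passes: Jun 2, 2001 + 5 days = Jun 7, 2001.
The complaint is filed: Mar 20, 2001.
The defendant is served: Mar 20, 2001 + 30 days = Apr 19, 2001.
Dispositive motions are due: Apr 19, 2001 + 9 weeks = Jun 21, 2001.
Both prerequisites met — the discovery cutoff passes (Jun 7, 2001), dispositive motions are due (Jun 21, 2001); the later is Jun 21, 2001.
The pretrial conference is held: Jun 21, 2001 + 17 days = Jul 8, 2001.

Sunday, July 8, 2001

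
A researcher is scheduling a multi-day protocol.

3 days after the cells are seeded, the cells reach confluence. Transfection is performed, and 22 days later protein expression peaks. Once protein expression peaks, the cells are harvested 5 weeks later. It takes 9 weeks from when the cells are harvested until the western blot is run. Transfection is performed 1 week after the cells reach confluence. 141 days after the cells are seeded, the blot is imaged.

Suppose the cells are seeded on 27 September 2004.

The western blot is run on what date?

4 February 2005

The cells are seeded: Sep 27, 2004.
The cells reach confluence: Sep 27, 2004 + 3 days = Sep 30, 2004.
Transfection is performed: Sep 30, 2004 + 1 week = Oct 7, 2004.
Protein expression peaks: Oct 7, 2004 + 22 days = Oct 29, 2004.
The cells are harvested: Oct 29, 2004 + 5 weeks = Dec 3, 2004.
The western blot is run: Dec 3, 2004 + 9 weeks = Feb 4, 2005.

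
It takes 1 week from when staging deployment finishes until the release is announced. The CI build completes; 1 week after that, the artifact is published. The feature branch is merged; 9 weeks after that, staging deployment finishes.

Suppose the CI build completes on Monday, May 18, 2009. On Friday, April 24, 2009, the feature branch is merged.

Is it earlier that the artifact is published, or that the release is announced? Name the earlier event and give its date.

The artifact is published — Monday, May 25, 2009

The CI build completes: May 18, 2009.
The artifact is published: May 18, 2009 + 1 week = May 25, 2009.
The feature branch is merged: Apr 24, 2009.
Staging deployment finishes: Apr 24, 2009 + 9 weeks = Jun 26, 2009.
The release is announced: Jun 26, 2009 + 1 week = Jul 3, 2009.
Comparing: the artifact is published on May 25, 2009 vs the release is announced on Jul 3, 2009. Earlier: the artifact is published.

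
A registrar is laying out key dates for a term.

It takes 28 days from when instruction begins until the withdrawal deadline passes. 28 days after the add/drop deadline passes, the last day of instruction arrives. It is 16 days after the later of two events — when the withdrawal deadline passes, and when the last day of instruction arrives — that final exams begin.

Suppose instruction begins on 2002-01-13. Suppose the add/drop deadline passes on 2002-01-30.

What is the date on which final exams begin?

2002-03-15

Instruction begins: Jan 13, 2002.
The withdrawal deadline passes: Jan 13, 2002 + 28 days = Feb 10, 2002.
The add/drop deadline passes: Jan 30, 2002.
The last day of instruction arrives: Jan 30, 2002 + 28 days = Feb 27, 2002.
Both prerequisites met — the withdrawal deadline passes (Feb 10, 2002), the last day of instruction arrives (Feb 27, 2002); the later is Feb 27, 2002.
Final exams begin: Feb 27, 2002 + 16 days = Mar 15, 2002.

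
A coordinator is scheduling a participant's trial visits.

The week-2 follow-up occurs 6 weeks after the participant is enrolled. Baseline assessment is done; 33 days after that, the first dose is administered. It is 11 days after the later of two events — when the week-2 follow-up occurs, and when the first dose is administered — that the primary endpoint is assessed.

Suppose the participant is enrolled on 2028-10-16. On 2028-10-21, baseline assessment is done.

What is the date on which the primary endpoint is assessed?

2028-12-08

The participant is enrolled: Oct 16, 2028.
The week-2 follow-up occurs: Oct 16, 2028 + 6 weeks = Nov 27, 2028.
Baseline assessment is done: Oct 21, 2028.
The first dose is administered: Oct 21, 2028 + 33 days = Nov 23, 2028.
Both prerequisites met — the week-2 follow-up occurs (Nov 27, 2028), the first dose is administered (Nov 23, 2028); the later is Nov 27, 2028.
The primary endpoint is assessed: Nov 27, 2028 + 11 days = Dec 8, 2028.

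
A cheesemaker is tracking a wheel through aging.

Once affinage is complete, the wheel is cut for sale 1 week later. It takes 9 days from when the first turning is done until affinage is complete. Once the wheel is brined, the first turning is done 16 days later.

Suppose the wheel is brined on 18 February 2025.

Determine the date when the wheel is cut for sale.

22 March 2025

The wheel is brined: Feb 18, 2025.
The first turning is done: Feb 18, 2025 + 16 days = Mar 6, 2025.
Affinage is complete: Mar 6, 2025 + 9 days = Mar 15, 2025.
The wheel is cut for sale: Mar 15, 2025 + 1 week = Mar 22, 2025.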